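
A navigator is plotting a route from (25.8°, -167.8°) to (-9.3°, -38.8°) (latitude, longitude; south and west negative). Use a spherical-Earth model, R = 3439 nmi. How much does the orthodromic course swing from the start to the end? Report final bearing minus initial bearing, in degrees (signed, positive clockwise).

At departure: θ₁ = atan2(sin Δλ cos φ₂, cos φ₁ sin φ₂ − sin φ₁ cos φ₂ cos Δλ) = 80.76°
At arrival: θ₂ = atan2(sin Δλ cos φ₁, −cos φ₂ sin φ₁ + sin φ₂ cos φ₁ cos Δλ) = 115.78°
Δθ = θ₂ − θ₁ = +35.0°

+35.0°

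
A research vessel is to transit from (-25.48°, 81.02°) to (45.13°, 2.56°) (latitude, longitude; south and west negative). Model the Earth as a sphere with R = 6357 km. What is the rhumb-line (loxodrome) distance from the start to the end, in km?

Rhumb course C = atan2(Δλ, Δψ) with Δψ = ln[tan(π/4+φ₂/2)/tan(π/4+φ₁/2)] = +1.3447, Δλ = -1.3694 → C = 314.48°
d = R·|Δφ| / |cos C| = 6357·1.23238 / 0.70065 = 11181 km

11181 km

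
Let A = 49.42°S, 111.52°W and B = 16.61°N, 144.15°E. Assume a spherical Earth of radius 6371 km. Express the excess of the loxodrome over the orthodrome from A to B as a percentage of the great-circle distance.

2.2%

Great circle: σ = 1.9513 rad → d_gc = Rσ = 12431.8 km
Rhumb: Δφ = +1.1524, Δλ = -1.8209, Δψ = +1.2891, q = Δφ/Δψ = 0.8940 → d_rh = R√(Δφ²+q²Δλ²) = 12707.2 km
Excess = (12707.2 − 12431.8) / 12431.8 = 275.4 / 12431.8 = 2.22% ≈ 2.2%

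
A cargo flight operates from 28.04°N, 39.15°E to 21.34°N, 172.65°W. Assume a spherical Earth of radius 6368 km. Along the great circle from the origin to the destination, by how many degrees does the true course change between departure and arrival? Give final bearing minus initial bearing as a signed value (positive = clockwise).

Initial bearing θ₁ = atan2(sin Δλ cos φ₂, cos φ₁ sin φ₂ − sin φ₁ cos φ₂ cos Δλ) = 35.30°
Final bearing θ₂ = (initial bearing from the destination back to the start) + 180° = 146.80°
Δθ = θ₂ − θ₁ = +111.5°

+111.5°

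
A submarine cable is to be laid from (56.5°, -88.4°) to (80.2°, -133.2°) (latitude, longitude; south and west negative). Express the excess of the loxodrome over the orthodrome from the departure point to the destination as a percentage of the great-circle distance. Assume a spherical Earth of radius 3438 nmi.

Great circle: σ = 0.4770 rad → d_gc = Rσ = 1639.9 nmi
Rhumb: Δφ = +0.4136, Δλ = -0.7819, Δψ = +1.2558, q = Δφ/Δψ = 0.3294 → d_rh = R√(Δφ²+q²Δλ²) = 1675.2 nmi
Excess = (1675.2 − 1639.9) / 1639.9 = 35.3 / 1639.9 = 2.153% ≈ 2.2%

2.2%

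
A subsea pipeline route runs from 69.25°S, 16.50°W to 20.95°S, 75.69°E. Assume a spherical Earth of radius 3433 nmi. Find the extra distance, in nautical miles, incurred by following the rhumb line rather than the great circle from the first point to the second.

Great circle: cos σ = sin φ₁ sin φ₂ + cos φ₁ cos φ₂ cos Δλ,  σ = 1.2433 rad → d_gc = 4268.1 nmi
Rhumb line: Δψ = +1.3237, q = Δφ/Δψ = 0.6368, d_rh = R√(Δφ²+q²Δλ²) = 4555.2 nmi
Excess = 4555.2 − 4268.1 = 287.1 ≈ 287 nmi

287 nmi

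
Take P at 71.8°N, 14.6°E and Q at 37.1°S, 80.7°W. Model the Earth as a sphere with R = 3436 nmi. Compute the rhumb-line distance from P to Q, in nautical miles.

7816 nmi

Δψ = ln[tan(π/4+φ₂/2)/tan(π/4+φ₁/2)] = -2.5297;  Δφ = -1.9007 rad,  Δλ = -1.6633 rad
q = Δφ/Δψ = 0.7513
d = R·√(Δφ² + q²Δλ²) = 3436·2.27471 = 7816 nmi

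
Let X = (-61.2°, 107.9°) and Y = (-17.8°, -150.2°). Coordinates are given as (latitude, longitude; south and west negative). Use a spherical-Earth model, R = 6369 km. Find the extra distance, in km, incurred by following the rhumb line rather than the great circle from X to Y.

Great circle: cos σ = sin φ₁ sin φ₂ + cos φ₁ cos φ₂ cos Δλ,  σ = 1.3966 rad → d_gc = 8895.1 km
Rhumb line: Δψ = +1.0438, q = Δφ/Δψ = 0.7257, d_rh = R√(Δφ²+q²Δλ²) = 9530.9 km
Excess = 9530.9 − 8895.1 = 635.8 ≈ 636 km

636 km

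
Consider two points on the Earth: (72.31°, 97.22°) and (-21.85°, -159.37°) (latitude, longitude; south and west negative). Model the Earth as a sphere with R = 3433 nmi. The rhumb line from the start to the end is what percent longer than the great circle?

Great circle: σ = 2.0042 rad → d_gc = Rσ = 6880.5 nmi
Rhumb: Δφ = -1.6434, Δλ = +1.8048, Δψ = -2.2513, q = Δφ/Δψ = 0.7300 → d_rh = R√(Δφ²+q²Δλ²) = 7230.9 nmi
Excess = (7230.9 − 6880.5) / 6880.5 = 350.4 / 6880.5 = 5.09% ≈ 5.1%

5.1%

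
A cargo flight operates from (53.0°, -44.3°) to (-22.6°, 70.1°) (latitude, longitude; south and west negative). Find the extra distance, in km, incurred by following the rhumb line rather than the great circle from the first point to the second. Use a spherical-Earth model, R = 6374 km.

381 km

Great circle: cos σ = sin φ₁ sin φ₂ + cos φ₁ cos φ₂ cos Δλ,  σ = 2.1370 rad → d_gc = 13621.2 km
Rhumb line: Δψ = -1.4999, q = Δφ/Δψ = 0.8797, d_rh = R√(Δφ²+q²Δλ²) = 14002.6 km
Excess = 14002.6 − 13621.2 = 381.4 ≈ 381 km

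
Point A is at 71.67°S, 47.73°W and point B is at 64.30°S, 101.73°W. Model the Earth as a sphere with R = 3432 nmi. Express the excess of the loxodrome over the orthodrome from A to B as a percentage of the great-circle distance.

3.3%

Great circle: σ = 0.3611 rad → d_gc = Rσ = 1239.2 nmi
Rhumb: Δφ = +0.1286, Δλ = -0.9425, Δψ = +0.3463, q = Δφ/Δψ = 0.3714 → d_rh = R√(Δφ²+q²Δλ²) = 1279.9 nmi
Excess = (1279.9 − 1239.2) / 1239.2 = 40.7 / 1239.2 = 3.28% ≈ 3.3%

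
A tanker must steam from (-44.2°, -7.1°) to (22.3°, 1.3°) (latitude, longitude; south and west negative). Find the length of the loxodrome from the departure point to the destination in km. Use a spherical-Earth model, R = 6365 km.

Rhumb course C = atan2(Δλ, Δψ) with Δψ = ln[tan(π/4+φ₂/2)/tan(π/4+φ₁/2)] = +1.2612, Δλ = +0.1466 → C = 6.63°
d = R·|Δφ| / |cos C| = 6365·1.16064 / 0.99331 = 7437 km

7437 km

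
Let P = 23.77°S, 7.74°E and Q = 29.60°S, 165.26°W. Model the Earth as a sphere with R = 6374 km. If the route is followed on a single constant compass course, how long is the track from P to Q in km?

Δψ = ln[tan(π/4+φ₂/2)/tan(π/4+φ₁/2)] = -0.1140;  Δφ = -0.1018 rad,  Δλ = -3.0194 rad
q = Δφ/Δψ = 0.8929
d = R·√(Δφ² + q²Δλ²) = 6374·2.69798 = 17197 km

17197 km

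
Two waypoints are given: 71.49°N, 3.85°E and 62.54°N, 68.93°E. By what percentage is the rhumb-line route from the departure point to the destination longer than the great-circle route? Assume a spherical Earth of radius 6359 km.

Great circle: σ = 0.4438 rad → d_gc = Rσ = 2822.3 km
Rhumb: Δφ = -0.1562, Δλ = +1.1359, Δψ = -0.4051, q = Δφ/Δψ = 0.3856 → d_rh = R√(Δφ²+q²Δλ²) = 2957.2 km
Excess = (2957.2 − 2822.3) / 2822.3 = 134.9 / 2822.3 = 4.78% ≈ 4.8%

4.8%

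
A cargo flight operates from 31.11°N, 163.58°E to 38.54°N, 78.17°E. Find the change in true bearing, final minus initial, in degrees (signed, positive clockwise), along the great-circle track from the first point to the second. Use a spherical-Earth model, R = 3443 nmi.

Initial bearing θ₁ = atan2(sin Δλ cos φ₂, cos φ₁ sin φ₂ − sin φ₁ cos φ₂ cos Δλ) = 302.73°
Final bearing θ₂ = (initial bearing from the destination back to the start) + 180° = 247.05°
Δθ = θ₂ − θ₁ = -55.7°

-55.7°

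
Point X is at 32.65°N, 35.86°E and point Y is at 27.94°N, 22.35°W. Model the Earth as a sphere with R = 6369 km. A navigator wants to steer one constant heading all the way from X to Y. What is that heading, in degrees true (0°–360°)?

Meridional parts: M(φ₁)=+0.6035, M(φ₂)=+0.5082 → ΔM = -0.0953;  Δλ = -1.0160 rad
tan C = Δλ / ΔM = +10.6660 → C = 264.64°

264.6°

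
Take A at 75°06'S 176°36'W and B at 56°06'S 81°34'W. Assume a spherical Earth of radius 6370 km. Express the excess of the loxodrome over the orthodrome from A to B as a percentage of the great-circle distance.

Great circle: σ = 0.6608 rad → d_gc = Rσ = 4209.1 km
Rhumb: Δφ = +0.3316, Δλ = +1.6586, Δψ = +0.8462, q = Δφ/Δψ = 0.3919 → d_rh = R√(Δφ²+q²Δλ²) = 4648.3 km
Excess = (4648.3 − 4209.1) / 4209.1 = 439.2 / 4209.1 = 10.43% ≈ 10.4%

10.4%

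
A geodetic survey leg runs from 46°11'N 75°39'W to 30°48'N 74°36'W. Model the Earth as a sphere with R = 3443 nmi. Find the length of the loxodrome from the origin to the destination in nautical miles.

926 nmi

Δψ = ln[tan(π/4+φ₂/2)/tan(π/4+φ₁/2)] = -0.3454;  Δφ = -0.2685 rad,  Δλ = +0.0183 rad
q = Δφ/Δψ = 0.7773
d = R·√(Δφ² + q²Δλ²) = 3443·0.26887 = 926 nmi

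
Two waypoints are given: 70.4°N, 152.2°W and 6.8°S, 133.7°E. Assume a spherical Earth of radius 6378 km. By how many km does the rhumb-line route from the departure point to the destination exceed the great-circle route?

Great circle: cos σ = sin φ₁ sin φ₂ + cos φ₁ cos φ₂ cos Δλ,  σ = 1.5911 rad → d_gc = 10148.0 km
Rhumb line: Δψ = -1.8750, q = Δφ/Δψ = 0.7186, d_rh = R√(Δφ²+q²Δλ²) = 10439.7 km
Excess = 10439.7 − 10148.0 = 291.7 ≈ 292 km

292 km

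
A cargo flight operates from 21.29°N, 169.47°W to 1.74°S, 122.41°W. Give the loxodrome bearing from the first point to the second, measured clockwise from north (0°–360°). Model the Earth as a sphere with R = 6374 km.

Meridional parts: M(φ₁)=+0.3804, M(φ₂)=-0.0304 → ΔM = -0.4108;  Δλ = +0.8214 rad
tan C = Δλ / ΔM = -1.9993 → C = 116.57°

116.6°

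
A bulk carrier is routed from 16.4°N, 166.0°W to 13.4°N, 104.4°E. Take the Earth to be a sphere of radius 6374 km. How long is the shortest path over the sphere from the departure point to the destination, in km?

9553 km

cos σ = sin φ₁ sin φ₂ + cos φ₁ cos φ₂ cos Δλ
      = sin(16.40°)sin(13.40°) + cos(16.40°)cos(13.40°)cos(-89.60°) = 0.0719
σ = 85.874° → d = Rσ = 6374·1.49879 = 9553 km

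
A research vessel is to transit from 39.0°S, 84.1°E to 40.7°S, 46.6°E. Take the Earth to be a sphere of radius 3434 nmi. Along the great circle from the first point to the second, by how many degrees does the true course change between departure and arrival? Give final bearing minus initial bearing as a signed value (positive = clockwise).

+24.5°

At departure: θ₁ = atan2(sin Δλ cos φ₂, cos φ₁ sin φ₂ − sin φ₁ cos φ₂ cos Δλ) = 254.47°
At arrival: θ₂ = atan2(sin Δλ cos φ₁, −cos φ₂ sin φ₁ + sin φ₂ cos φ₁ cos Δλ) = 279.01°
Δθ = θ₂ − θ₁ = +24.5°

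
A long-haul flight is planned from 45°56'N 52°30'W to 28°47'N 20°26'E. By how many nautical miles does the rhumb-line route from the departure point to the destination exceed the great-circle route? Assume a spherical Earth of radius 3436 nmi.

Great circle: cos σ = sin φ₁ sin φ₂ + cos φ₁ cos φ₂ cos Δλ,  σ = 1.0182 rad → d_gc = 3498.7 nmi
Rhumb line: Δψ = -0.3797, q = Δφ/Δψ = 0.7884, d_rh = R√(Δφ²+q²Δλ²) = 3598.3 nmi
Excess = 3598.3 − 3498.7 = 99.6 ≈ 100 nmi

100 nmi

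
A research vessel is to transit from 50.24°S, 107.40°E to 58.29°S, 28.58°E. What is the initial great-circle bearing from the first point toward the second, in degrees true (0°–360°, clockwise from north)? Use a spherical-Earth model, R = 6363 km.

227.9°

θ = atan2( sin Δλ·cos φ₂ ,  cos φ₁ sin φ₂ − sin φ₁ cos φ₂ cos Δλ )
  = atan2(-0.5156, -0.4658) = 227.91°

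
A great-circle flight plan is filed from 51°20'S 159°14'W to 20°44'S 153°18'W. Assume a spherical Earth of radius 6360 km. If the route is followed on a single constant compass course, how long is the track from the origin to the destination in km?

3436 km

Rhumb course C = atan2(Δλ, Δψ) with Δψ = ln[tan(π/4+φ₂/2)/tan(π/4+φ₁/2)] = +0.6774, Δλ = +0.1036 → C = 8.69°
d = R·|Δφ| / |cos C| = 6360·0.53407 / 0.98851 = 3436 km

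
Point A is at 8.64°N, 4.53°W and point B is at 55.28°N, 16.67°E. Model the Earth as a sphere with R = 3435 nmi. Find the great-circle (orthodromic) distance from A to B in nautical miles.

2972 nmi

Haversine: a = sin²(Δφ/2)+cos φ₁ cos φ₂ sin²(Δλ/2) = 0.17576;  σ = 2·atan2(√a,√(1−a))
σ = 49.574° → d = Rσ = 3435·0.86522 = 2972 nmi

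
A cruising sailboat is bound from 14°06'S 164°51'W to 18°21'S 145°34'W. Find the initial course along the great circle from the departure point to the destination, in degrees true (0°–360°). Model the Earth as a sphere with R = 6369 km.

θ = atan2( sin Δλ·cos φ₂ ,  cos φ₁ sin φ₂ − sin φ₁ cos φ₂ cos Δλ )
  = atan2(+0.3134, -0.0871) = 105.53°

105.5°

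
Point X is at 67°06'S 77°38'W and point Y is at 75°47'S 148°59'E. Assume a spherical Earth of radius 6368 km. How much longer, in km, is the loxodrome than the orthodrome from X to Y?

Great circle: cos σ = sin φ₁ sin φ₂ + cos φ₁ cos φ₂ cos Δλ,  σ = 0.5965 rad → d_gc = 3798.23 km
Rhumb line: Δψ = -0.4850, q = Δφ/Δψ = 0.3125, d_rh = R√(Δφ²+q²Δλ²) = 4731.75 km
Excess = 4731.75 − 3798.23 = 933.52 ≈ 934 km

934 km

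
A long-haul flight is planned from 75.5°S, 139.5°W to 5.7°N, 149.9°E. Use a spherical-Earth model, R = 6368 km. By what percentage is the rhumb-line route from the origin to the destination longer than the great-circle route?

3.0%

Great circle: σ = 1.5842 rad → d_gc = Rσ = 10088.2 km
Rhumb: Δφ = +1.4172, Δλ = -1.2322, Δψ = +2.1615, q = Δφ/Δψ = 0.6557 → d_rh = R√(Δφ²+q²Δλ²) = 10388.2 km
Excess = (10388.2 − 10088.2) / 10088.2 = 300.0 / 10088.2 = 2.97% ≈ 3.0%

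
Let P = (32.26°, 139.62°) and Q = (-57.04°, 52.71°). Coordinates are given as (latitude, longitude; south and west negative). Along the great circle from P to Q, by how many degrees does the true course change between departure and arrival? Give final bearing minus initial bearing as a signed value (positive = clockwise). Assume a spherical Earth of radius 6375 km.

+31.9°

At departure: θ₁ = atan2(sin Δλ cos φ₂, cos φ₁ sin φ₂ − sin φ₁ cos φ₂ cos Δλ) = 216.84°
At arrival: θ₂ = atan2(sin Δλ cos φ₁, −cos φ₂ sin φ₁ + sin φ₂ cos φ₁ cos Δλ) = 248.73°
Δθ = θ₂ − θ₁ = +31.9°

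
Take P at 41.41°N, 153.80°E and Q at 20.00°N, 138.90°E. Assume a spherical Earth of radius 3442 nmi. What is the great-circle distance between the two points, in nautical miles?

cos σ = sin φ₁ sin φ₂ + cos φ₁ cos φ₂ cos Δλ
      = sin(41.41°)sin(20.00°) + cos(41.41°)cos(20.00°)cos(-14.90°) = 0.9073
σ = 24.866° → d = Rσ = 3442·0.43399 = 1494 nmi

1494 nmi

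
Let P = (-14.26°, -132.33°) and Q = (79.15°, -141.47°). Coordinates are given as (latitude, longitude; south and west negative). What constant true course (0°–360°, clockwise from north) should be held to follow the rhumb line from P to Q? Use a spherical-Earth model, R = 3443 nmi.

356.5°

Δψ = ln[tan(π/4+φ₂/2)/tan(π/4+φ₁/2)] = +2.6057
Δλ = -0.1595 rad (taken the short way round)
course = atan2(Δλ, Δψ) = 356.50°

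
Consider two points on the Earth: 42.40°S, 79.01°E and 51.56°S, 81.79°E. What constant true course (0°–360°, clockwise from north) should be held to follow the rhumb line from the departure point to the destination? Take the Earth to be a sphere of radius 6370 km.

168.3°

Meridional parts: M(φ₁)=-0.8186, M(φ₂)=-1.0537 → ΔM = -0.2352;  Δλ = +0.0485 rad
tan C = Δλ / ΔM = -0.2063 → C = 168.34°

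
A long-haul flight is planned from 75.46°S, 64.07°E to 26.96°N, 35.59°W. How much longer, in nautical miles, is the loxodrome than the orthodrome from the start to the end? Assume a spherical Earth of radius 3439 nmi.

Great circle: cos σ = sin φ₁ sin φ₂ + cos φ₁ cos φ₂ cos Δλ,  σ = 2.0673 rad → d_gc = 7109.6 nmi
Rhumb line: Δψ = +2.5480, q = Δφ/Δψ = 0.7016, d_rh = R√(Δφ²+q²Δλ²) = 7443.2 nmi
Excess = 7443.2 − 7109.6 = 333.6 ≈ 334 nmi

334 nmi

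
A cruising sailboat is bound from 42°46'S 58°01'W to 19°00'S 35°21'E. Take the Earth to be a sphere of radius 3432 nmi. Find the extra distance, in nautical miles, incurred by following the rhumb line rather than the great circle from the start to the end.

Great circle: cos σ = sin φ₁ sin φ₂ + cos φ₁ cos φ₂ cos Δλ,  σ = 1.3895 rad → d_gc = 4768.8 nmi
Rhumb line: Δψ = +0.4894, q = Δφ/Δψ = 0.8475, d_rh = R√(Δφ²+q²Δλ²) = 4949.2 nmi
Excess = 4949.2 − 4768.8 = 180.4 ≈ 180 nmi

180 nmi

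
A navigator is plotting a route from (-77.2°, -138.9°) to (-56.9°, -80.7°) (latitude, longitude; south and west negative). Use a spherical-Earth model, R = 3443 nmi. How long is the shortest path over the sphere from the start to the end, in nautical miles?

Haversine: a = sin²(Δφ/2)+cos φ₁ cos φ₂ sin²(Δλ/2) = 0.05967;  σ = 2·atan2(√a,√(1−a))
σ = 28.278° → d = Rσ = 3443·0.49355 = 1699 nmi

1699 nmi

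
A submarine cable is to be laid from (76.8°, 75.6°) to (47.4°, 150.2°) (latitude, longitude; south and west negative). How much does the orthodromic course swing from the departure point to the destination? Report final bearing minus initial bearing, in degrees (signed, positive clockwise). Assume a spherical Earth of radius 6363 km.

+69.7°

At departure: θ₁ = atan2(sin Δλ cos φ₂, cos φ₁ sin φ₂ − sin φ₁ cos φ₂ cos Δλ) = 90.61°
At arrival: θ₂ = atan2(sin Δλ cos φ₁, −cos φ₂ sin φ₁ + sin φ₂ cos φ₁ cos Δλ) = 160.29°
Δθ = θ₂ − θ₁ = +69.7°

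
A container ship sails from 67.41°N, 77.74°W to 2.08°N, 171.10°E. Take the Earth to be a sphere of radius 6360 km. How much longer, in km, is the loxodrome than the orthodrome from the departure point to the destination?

848 km

Great circle: cos σ = sin φ₁ sin φ₂ + cos φ₁ cos φ₂ cos Δλ,  σ = 1.6761 rad → d_gc = 10659.69 km
Rhumb line: Δψ = -1.5745, q = Δφ/Δψ = 0.7242, d_rh = R√(Δφ²+q²Δλ²) = 11508.17 km
Excess = 11508.17 − 10659.69 = 848.48 ≈ 848 km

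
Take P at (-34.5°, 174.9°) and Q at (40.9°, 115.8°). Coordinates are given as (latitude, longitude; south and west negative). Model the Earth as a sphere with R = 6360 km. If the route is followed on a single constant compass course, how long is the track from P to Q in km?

Rhumb course C = atan2(Δλ, Δψ) with Δψ = ln[tan(π/4+φ₂/2)/tan(π/4+φ₁/2)] = +1.4258, Δλ = -1.0315 → C = 324.12°
d = R·|Δφ| / |cos C| = 6360·1.31598 / 0.81020 = 10330 km

10330 km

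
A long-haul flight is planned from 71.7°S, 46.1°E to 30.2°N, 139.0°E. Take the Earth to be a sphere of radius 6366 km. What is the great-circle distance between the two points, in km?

Haversine: a = sin²(Δφ/2)+cos φ₁ cos φ₂ sin²(Δλ/2) = 0.74565;  σ = 2·atan2(√a,√(1−a))
σ = 119.427° → d = Rσ = 6366·2.08439 = 13269 km

13269 km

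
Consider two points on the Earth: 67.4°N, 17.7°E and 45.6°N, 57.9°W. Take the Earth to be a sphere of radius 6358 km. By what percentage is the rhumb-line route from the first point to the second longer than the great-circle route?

Great circle: σ = 0.7576 rad → d_gc = Rσ = 4816.9 km
Rhumb: Δφ = -0.3805, Δλ = -1.3195, Δψ = -0.7141, q = Δφ/Δψ = 0.5328 → d_rh = R√(Δφ²+q²Δλ²) = 5082.6 km
Excess = (5082.6 − 4816.9) / 4816.9 = 265.7 / 4816.9 = 5.52% ≈ 5.5%

5.5%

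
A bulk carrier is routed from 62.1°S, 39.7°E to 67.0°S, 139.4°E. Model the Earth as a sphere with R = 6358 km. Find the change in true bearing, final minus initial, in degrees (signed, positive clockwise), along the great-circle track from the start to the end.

-93.9°

Initial bearing θ₁ = atan2(sin Δλ cos φ₂, cos φ₁ sin φ₂ − sin φ₁ cos φ₂ cos Δλ) = 141.77°
Final bearing θ₂ = (initial bearing from the destination back to the start) + 180° = 47.82°
Δθ = θ₂ − θ₁ = -93.9°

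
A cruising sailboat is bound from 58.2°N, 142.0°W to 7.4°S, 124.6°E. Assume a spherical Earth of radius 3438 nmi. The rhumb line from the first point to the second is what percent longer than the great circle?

Great circle: σ = 1.7117 rad → d_gc = Rσ = 5884.9 nmi
Rhumb: Δφ = -1.1449, Δλ = -1.6301, Δψ = -1.3853, q = Δφ/Δψ = 0.8265 → d_rh = R√(Δφ²+q²Δλ²) = 6078.7 nmi
Excess = (6078.7 − 5884.9) / 5884.9 = 193.8 / 5884.9 = 3.29% ≈ 3.3%

3.3%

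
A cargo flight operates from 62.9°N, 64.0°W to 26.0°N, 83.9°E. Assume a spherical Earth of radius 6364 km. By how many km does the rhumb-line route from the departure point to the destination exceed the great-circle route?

2117 km

Great circle: cos σ = sin φ₁ sin φ₂ + cos φ₁ cos φ₂ cos Δλ,  σ = 1.5274 rad → d_gc = 9720.3 km
Rhumb line: Δψ = -0.9527, q = Δφ/Δψ = 0.6760, d_rh = R√(Δφ²+q²Δλ²) = 11836.9 km
Excess = 11836.9 − 9720.3 = 2116.6 ≈ 2117 km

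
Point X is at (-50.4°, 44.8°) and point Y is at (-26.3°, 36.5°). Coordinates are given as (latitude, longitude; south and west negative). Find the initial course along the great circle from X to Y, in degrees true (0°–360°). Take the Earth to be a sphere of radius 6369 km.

342.1°

N = sin Δλ·cos φ₂ = -0.1294;  D = cos φ₁ sin φ₂ − sin φ₁ cos φ₂ cos Δλ = +0.4011
initial course = atan2(N, D) = 342.12°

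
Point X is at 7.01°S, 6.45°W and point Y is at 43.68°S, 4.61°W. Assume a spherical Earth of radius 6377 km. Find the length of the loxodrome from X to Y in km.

Rhumb course C = atan2(Δλ, Δψ) with Δψ = ln[tan(π/4+φ₂/2)/tan(π/4+φ₁/2)] = -0.7265, Δλ = +0.0321 → C = 177.47°
d = R·|Δφ| / |cos C| = 6377·0.64001 / 0.99902 = 4085 km

4085 km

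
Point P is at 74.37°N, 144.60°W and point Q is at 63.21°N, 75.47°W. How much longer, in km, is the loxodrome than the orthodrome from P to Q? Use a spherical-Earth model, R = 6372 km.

Great circle: cos σ = sin φ₁ sin φ₂ + cos φ₁ cos φ₂ cos Δλ,  σ = 0.4443 rad → d_gc = 2831.01 km
Rhumb line: Δψ = -0.5511, q = Δφ/Δψ = 0.3535, d_rh = R√(Δφ²+q²Δλ²) = 2987.46 km
Excess = 2987.46 − 2831.01 = 156.45 ≈ 156 km

156 km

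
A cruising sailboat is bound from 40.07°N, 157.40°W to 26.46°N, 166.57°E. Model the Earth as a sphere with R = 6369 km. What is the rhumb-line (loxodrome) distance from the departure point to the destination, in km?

Δψ = ln[tan(π/4+φ₂/2)/tan(π/4+φ₁/2)] = -0.2853;  Δφ = -0.2375 rad,  Δλ = -0.6288 rad
q = Δφ/Δψ = 0.8325
d = R·√(Δφ² + q²Δλ²) = 6369·0.57486 = 3661 km

3661 km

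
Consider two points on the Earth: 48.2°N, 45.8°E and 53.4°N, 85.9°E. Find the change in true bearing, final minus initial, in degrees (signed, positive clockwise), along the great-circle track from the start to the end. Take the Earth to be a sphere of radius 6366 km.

At departure: θ₁ = atan2(sin Δλ cos φ₂, cos φ₁ sin φ₂ − sin φ₁ cos φ₂ cos Δλ) = 63.07°
At arrival: θ₂ = atan2(sin Δλ cos φ₁, −cos φ₂ sin φ₁ + sin φ₂ cos φ₁ cos Δλ) = 94.68°
Δθ = θ₂ − θ₁ = +31.6°

+31.6°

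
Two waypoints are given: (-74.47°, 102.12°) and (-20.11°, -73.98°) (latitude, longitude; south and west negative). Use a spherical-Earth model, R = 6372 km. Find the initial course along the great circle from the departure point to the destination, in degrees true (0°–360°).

N = sin Δλ·cos φ₂ = -0.0639;  D = cos φ₁ sin φ₂ − sin φ₁ cos φ₂ cos Δλ = -0.9947
initial course = atan2(N, D) = 183.67°

183.7°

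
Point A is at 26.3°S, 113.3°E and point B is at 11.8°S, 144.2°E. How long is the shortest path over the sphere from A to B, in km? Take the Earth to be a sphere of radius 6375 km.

3614 km

Haversine: a = sin²(Δφ/2)+cos φ₁ cos φ₂ sin²(Δλ/2) = 0.07820;  σ = 2·atan2(√a,√(1−a))
σ = 32.478° → d = Rσ = 6375·0.56686 = 3614 km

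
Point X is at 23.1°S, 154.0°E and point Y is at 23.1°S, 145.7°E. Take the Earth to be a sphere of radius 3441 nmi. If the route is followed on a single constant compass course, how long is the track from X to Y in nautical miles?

Δψ = ln[tan(π/4+φ₂/2)/tan(π/4+φ₁/2)] = +0.0000;  Δφ = +0.0000 rad,  Δλ = -0.1449 rad
Δψ ≈ 0 so q = cos φ₁ = 0.9198
d = R·√(Δφ² + q²Δλ²) = 3441·0.13325 = 459 nmi

459 nmi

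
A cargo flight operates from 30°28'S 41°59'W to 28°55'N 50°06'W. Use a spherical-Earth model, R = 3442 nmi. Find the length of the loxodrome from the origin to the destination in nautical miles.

3598 nmi

Δψ = ln[tan(π/4+φ₂/2)/tan(π/4+φ₁/2)] = +1.0863;  Δφ = +1.0364 rad,  Δλ = -0.1417 rad
q = Δφ/Δψ = 0.9541
d = R·√(Δφ² + q²Δλ²) = 3442·1.04521 = 3598 nmi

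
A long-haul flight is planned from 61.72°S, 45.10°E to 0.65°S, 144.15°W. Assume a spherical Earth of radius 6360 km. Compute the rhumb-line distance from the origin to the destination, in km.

16256 km

Rhumb course C = atan2(Δλ, Δψ) with Δψ = ln[tan(π/4+φ₂/2)/tan(π/4+φ₁/2)] = +1.3673, Δλ = +2.9801 → C = 65.35°
d = R·|Δφ| / |cos C| = 6360·1.06587 / 0.41700 = 16256 km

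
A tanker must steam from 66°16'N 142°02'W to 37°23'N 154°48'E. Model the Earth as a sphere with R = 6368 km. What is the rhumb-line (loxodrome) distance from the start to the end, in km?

Rhumb course C = atan2(Δλ, Δψ) with Δψ = ln[tan(π/4+φ₂/2)/tan(π/4+φ₁/2)] = -0.8557, Δλ = -1.1025 → C = 232.18°
d = R·|Δφ| / |cos C| = 6368·0.50411 / 0.61313 = 5236 km

5236 km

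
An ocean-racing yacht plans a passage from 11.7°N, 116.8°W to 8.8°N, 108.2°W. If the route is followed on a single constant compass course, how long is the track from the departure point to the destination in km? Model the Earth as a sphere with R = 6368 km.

994 km

Rhumb course C = atan2(Δλ, Δψ) with Δψ = ln[tan(π/4+φ₂/2)/tan(π/4+φ₁/2)] = -0.0514, Δλ = +0.1501 → C = 108.92°
d = R·|Δφ| / |cos C| = 6368·0.05061 / 0.32421 = 994 km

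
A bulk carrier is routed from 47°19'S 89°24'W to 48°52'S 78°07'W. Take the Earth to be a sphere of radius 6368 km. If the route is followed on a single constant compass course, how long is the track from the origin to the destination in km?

855 km

Rhumb course C = atan2(Δλ, Δψ) with Δψ = ln[tan(π/4+φ₂/2)/tan(π/4+φ₁/2)] = -0.0405, Δλ = +0.1969 → C = 101.62°
d = R·|Δφ| / |cos C| = 6368·0.02705 / 0.20147 = 855 km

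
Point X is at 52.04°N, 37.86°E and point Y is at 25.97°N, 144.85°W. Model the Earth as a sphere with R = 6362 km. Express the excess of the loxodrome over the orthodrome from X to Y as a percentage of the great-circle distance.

Great circle: σ = 1.7794 rad → d_gc = Rσ = 11320.7 km
Rhumb: Δφ = -0.4550, Δλ = +3.0943, Δψ = -0.5977, q = Δφ/Δψ = 0.7613 → d_rh = R√(Δφ²+q²Δλ²) = 15264.0 km
Excess = (15264.0 − 11320.7) / 11320.7 = 3943.3 / 11320.7 = 34.83% ≈ 34.8%

34.8%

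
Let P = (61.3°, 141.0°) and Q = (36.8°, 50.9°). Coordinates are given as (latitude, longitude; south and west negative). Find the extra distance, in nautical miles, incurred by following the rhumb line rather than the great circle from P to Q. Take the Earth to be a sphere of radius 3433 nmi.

241 nmi

Great circle: cos σ = sin φ₁ sin φ₂ + cos φ₁ cos φ₂ cos Δλ,  σ = 1.0184 rad → d_gc = 3496.0 nmi
Rhumb line: Δψ = -0.6716, q = Δφ/Δψ = 0.6367, d_rh = R√(Δφ²+q²Δλ²) = 3737.4 nmi
Excess = 3737.4 − 3496.0 = 241.4 ≈ 241 nmi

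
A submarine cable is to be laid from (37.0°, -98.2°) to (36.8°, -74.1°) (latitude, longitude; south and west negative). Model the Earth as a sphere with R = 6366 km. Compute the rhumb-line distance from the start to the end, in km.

Δψ = ln[tan(π/4+φ₂/2)/tan(π/4+φ₁/2)] = -0.0044;  Δφ = -0.0035 rad,  Δλ = +0.4206 rad
q = Δφ/Δψ = 0.7997
d = R·√(Δφ² + q²Δλ²) = 6366·0.33638 = 2141 km

2141 km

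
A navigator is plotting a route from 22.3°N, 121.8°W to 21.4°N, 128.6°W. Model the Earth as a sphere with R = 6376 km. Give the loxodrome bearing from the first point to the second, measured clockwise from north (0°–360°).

Meridional parts: M(φ₁)=+0.3994, M(φ₂)=+0.3825 → ΔM = -0.0169;  Δλ = -0.1187 rad
tan C = Δλ / ΔM = +7.0127 → C = 261.88°

261.9°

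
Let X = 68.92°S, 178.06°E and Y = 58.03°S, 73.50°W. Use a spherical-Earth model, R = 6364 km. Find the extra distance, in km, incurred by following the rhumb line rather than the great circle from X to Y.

Great circle: cos σ = sin φ₁ sin φ₂ + cos φ₁ cos φ₂ cos Δλ,  σ = 0.7505 rad → d_gc = 4776.5 km
Rhumb line: Δψ = +0.4315, q = Δφ/Δψ = 0.4404, d_rh = R√(Δφ²+q²Δλ²) = 5441.2 km
Excess = 5441.2 − 4776.5 = 664.7 ≈ 665 km

665 km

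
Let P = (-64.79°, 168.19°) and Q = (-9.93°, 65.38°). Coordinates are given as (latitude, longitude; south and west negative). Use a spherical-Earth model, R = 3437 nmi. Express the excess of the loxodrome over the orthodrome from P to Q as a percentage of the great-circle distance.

Great circle: σ = 1.5078 rad → d_gc = Rσ = 5182.2 nmi
Rhumb: Δφ = +0.9575, Δλ = -1.7944, Δψ = +1.3236, q = Δφ/Δψ = 0.7234 → d_rh = R√(Δφ²+q²Δλ²) = 5543.7 nmi
Excess = (5543.7 − 5182.2) / 5182.2 = 361.5 / 5182.2 = 6.98% ≈ 7.0%

7.0%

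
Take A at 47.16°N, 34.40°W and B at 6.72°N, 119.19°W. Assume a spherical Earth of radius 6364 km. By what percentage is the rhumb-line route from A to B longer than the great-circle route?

Great circle: σ = 1.4231 rad → d_gc = Rσ = 9056.8 km
Rhumb: Δφ = -0.7058, Δλ = -1.4799, Δψ = -0.8182, q = Δφ/Δψ = 0.8627 → d_rh = R√(Δφ²+q²Δλ²) = 9283.5 km
Excess = (9283.5 − 9056.8) / 9056.8 = 226.7 / 9056.8 = 2.50% ≈ 2.5%

2.5%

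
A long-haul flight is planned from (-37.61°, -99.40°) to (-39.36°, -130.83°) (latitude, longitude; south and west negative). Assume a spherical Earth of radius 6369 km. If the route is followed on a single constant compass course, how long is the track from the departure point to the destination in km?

Δψ = ln[tan(π/4+φ₂/2)/tan(π/4+φ₁/2)] = -0.0390;  Δφ = -0.0305 rad,  Δλ = -0.5486 rad
q = Δφ/Δψ = 0.7827
d = R·√(Δφ² + q²Δλ²) = 6369·0.43044 = 2741 km

2741 km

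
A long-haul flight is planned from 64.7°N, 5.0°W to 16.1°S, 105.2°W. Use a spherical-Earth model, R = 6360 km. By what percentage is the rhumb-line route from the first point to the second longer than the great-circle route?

Great circle: σ = 1.9001 rad → d_gc = Rσ = 12084.9 km
Rhumb: Δφ = -1.4102, Δλ = -1.7488, Δψ = -1.7789, q = Δφ/Δψ = 0.7927 → d_rh = R√(Δφ²+q²Δλ²) = 12577.3 km
Excess = (12577.3 − 12084.9) / 12084.9 = 492.4 / 12084.9 = 4.07% ≈ 4.1%

4.1%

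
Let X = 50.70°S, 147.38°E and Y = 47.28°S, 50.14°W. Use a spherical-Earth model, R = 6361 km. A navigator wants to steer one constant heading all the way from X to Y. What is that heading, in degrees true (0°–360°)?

Δψ = ln[tan(π/4+φ₂/2)/tan(π/4+φ₁/2)] = +0.0910
Δλ = +2.8358 rad (taken the short way round)
course = atan2(Δλ, Δψ) = 88.16°

88.2°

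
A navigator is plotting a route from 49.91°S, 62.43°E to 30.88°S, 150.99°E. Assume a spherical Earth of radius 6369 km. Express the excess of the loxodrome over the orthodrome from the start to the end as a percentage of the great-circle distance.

5.0%

Great circle: σ = 1.1521 rad → d_gc = Rσ = 7338.0 km
Rhumb: Δφ = +0.3321, Δλ = +1.5457, Δψ = +0.4411, q = Δφ/Δψ = 0.7529 → d_rh = R√(Δφ²+q²Δλ²) = 7708.1 km
Excess = (7708.1 − 7338.0) / 7338.0 = 370.1 / 7338.0 = 5.04% ≈ 5.0%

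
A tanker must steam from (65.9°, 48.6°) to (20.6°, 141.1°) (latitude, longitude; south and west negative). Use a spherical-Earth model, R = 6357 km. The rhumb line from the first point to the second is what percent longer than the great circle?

Great circle: σ = 1.2614 rad → d_gc = Rσ = 8018.6 km
Rhumb: Δφ = -0.7906, Δλ = +1.6144, Δψ = -1.1767, q = Δφ/Δψ = 0.6719 → d_rh = R√(Δφ²+q²Δλ²) = 8532.9 km
Excess = (8532.9 − 8018.6) / 8018.6 = 514.3 / 8018.6 = 6.41% ≈ 6.4%

6.4%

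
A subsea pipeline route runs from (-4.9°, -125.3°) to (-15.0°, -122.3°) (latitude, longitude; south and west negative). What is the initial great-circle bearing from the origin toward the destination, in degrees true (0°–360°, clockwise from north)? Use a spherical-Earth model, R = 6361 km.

163.9°

N = sin Δλ·cos φ₂ = +0.0506;  D = cos φ₁ sin φ₂ − sin φ₁ cos φ₂ cos Δλ = -0.1755
initial course = atan2(N, D) = 163.93°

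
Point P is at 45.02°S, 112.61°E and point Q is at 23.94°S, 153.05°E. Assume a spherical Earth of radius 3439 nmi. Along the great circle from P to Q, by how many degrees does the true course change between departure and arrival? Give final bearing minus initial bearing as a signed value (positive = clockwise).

Initial bearing θ₁ = atan2(sin Δλ cos φ₂, cos φ₁ sin φ₂ − sin φ₁ cos φ₂ cos Δλ) = 70.91°
Final bearing θ₂ = (initial bearing from the destination back to the start) + 180° = 46.96°
Δθ = θ₂ − θ₁ = -23.9°

-23.9°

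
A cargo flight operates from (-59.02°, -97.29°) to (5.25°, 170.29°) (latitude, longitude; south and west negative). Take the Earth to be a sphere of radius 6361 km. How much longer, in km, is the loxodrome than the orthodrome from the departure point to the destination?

Great circle: cos σ = sin φ₁ sin φ₂ + cos φ₁ cos φ₂ cos Δλ,  σ = 1.6711 rad → d_gc = 10629.6 km
Rhumb line: Δψ = +1.3750, q = Δφ/Δψ = 0.8158, d_rh = R√(Δφ²+q²Δλ²) = 10999.0 km
Excess = 10999.0 − 10629.6 = 369.4 ≈ 369 km

369 km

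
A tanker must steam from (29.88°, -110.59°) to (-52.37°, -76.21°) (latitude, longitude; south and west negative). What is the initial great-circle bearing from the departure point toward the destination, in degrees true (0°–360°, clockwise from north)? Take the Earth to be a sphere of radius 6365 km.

N = sin Δλ·cos φ₂ = +0.3448;  D = cos φ₁ sin φ₂ − sin φ₁ cos φ₂ cos Δλ = -0.9377
initial course = atan2(N, D) = 159.81°

159.8°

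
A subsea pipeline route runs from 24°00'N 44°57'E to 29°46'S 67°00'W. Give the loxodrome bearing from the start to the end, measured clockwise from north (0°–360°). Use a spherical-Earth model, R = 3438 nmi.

Δψ = ln[tan(π/4+φ₂/2)/tan(π/4+φ₁/2)] = -0.9763
Δλ = -1.9539 rad (taken the short way round)
course = atan2(Δλ, Δψ) = 243.45°

243.5°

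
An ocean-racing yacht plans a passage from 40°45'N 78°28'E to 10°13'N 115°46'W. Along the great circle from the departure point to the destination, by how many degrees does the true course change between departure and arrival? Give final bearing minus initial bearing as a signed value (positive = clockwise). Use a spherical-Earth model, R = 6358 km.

At departure: θ₁ = atan2(sin Δλ cos φ₂, cos φ₁ sin φ₂ − sin φ₁ cos φ₂ cos Δλ) = 17.73°
At arrival: θ₂ = atan2(sin Δλ cos φ₁, −cos φ₂ sin φ₁ + sin φ₂ cos φ₁ cos Δλ) = 166.45°
Δθ = θ₂ − θ₁ = +148.7°

+148.7°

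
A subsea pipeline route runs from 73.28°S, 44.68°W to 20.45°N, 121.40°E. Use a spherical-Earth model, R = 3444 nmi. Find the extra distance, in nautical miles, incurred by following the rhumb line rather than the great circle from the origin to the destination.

Great circle: cos σ = sin φ₁ sin φ₂ + cos φ₁ cos φ₂ cos Δλ,  σ = 2.2096 rad → d_gc = 7610.0 nmi
Rhumb line: Δψ = +2.2824, q = Δφ/Δψ = 0.7167, d_rh = R√(Δφ²+q²Δλ²) = 9107.1 nmi
Excess = 9107.1 − 7610.0 = 1497.1 ≈ 1497 nmi

1497 nmi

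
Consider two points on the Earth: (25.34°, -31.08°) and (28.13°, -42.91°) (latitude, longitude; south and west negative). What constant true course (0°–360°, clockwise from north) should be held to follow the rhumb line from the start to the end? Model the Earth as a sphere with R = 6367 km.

Meridional parts: M(φ₁)=+0.4574, M(φ₂)=+0.5120 → ΔM = +0.0545;  Δλ = -0.2065 rad
tan C = Δλ / ΔM = -3.7863 → C = 284.79°

284.8°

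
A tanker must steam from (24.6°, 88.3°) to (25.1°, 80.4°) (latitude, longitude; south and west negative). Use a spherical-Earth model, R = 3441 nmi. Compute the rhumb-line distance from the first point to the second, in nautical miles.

432 nmi

Rhumb course C = atan2(Δλ, Δψ) with Δψ = ln[tan(π/4+φ₂/2)/tan(π/4+φ₁/2)] = +0.0096, Δλ = -0.1379 → C = 273.99°
d = R·|Δφ| / |cos C| = 3441·0.00873 / 0.06958 = 432 nmi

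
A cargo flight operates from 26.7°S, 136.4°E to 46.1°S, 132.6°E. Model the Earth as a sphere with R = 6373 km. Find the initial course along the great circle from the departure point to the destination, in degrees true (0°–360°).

187.9°

N = sin Δλ·cos φ₂ = -0.0460;  D = cos φ₁ sin φ₂ − sin φ₁ cos φ₂ cos Δλ = -0.3328
initial course = atan2(N, D) = 187.86°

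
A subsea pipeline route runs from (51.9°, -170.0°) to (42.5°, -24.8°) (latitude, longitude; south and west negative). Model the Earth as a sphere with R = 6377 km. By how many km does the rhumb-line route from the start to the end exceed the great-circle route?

1984 km

Great circle: cos σ = sin φ₁ sin φ₂ + cos φ₁ cos φ₂ cos Δλ,  σ = 1.4120 rad → d_gc = 9004.6 km
Rhumb line: Δψ = -0.2424, q = Δφ/Δψ = 0.6769, d_rh = R√(Δφ²+q²Δλ²) = 10989.0 km
Excess = 10989.0 − 9004.6 = 1984.4 ≈ 1984 km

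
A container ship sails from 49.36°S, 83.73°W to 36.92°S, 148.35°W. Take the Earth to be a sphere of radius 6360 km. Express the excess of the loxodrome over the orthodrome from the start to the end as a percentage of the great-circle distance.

Great circle: σ = 0.8244 rad → d_gc = Rσ = 5243.1 km
Rhumb: Δφ = +0.2171, Δλ = -1.1278, Δψ = +0.2992, q = Δφ/Δψ = 0.7257 → d_rh = R√(Δφ²+q²Δλ²) = 5385.6 km
Excess = (5385.6 − 5243.1) / 5243.1 = 142.5 / 5243.1 = 2.72% ≈ 2.7%

2.7%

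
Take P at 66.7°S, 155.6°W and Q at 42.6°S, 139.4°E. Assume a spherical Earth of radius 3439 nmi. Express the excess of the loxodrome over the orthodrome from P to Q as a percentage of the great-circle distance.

3.8%

Great circle: σ = 0.7307 rad → d_gc = Rσ = 2512.8 nmi
Rhumb: Δφ = +0.4206, Δλ = -1.1345, Δψ = +0.7557, q = Δφ/Δψ = 0.5566 → d_rh = R√(Δφ²+q²Δλ²) = 2609.3 nmi
Excess = (2609.3 − 2512.8) / 2512.8 = 96.5 / 2512.8 = 3.84% ≈ 3.8%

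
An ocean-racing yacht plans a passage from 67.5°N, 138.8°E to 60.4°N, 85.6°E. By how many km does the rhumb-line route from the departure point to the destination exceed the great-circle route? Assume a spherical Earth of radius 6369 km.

Great circle: cos σ = sin φ₁ sin φ₂ + cos φ₁ cos φ₂ cos Δλ,  σ = 0.4115 rad → d_gc = 2620.6 km
Rhumb line: Δψ = -0.2839, q = Δφ/Δψ = 0.4365, d_rh = R√(Δφ²+q²Δλ²) = 2699.3 km
Excess = 2699.3 − 2620.6 = 78.7 ≈ 79 km

79 km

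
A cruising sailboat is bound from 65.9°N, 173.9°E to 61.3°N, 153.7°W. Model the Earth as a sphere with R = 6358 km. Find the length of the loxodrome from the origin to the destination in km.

1674 km

Δψ = ln[tan(π/4+φ₂/2)/tan(π/4+φ₁/2)] = -0.1810;  Δφ = -0.0803 rad,  Δλ = +0.5655 rad
q = Δφ/Δψ = 0.4435
d = R·√(Δφ² + q²Δλ²) = 6358·0.26335 = 1674 km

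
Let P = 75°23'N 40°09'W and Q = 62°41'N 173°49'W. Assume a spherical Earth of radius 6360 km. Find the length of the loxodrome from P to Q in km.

5336 km

Rhumb course C = atan2(Δλ, Δψ) with Δψ = ln[tan(π/4+φ₂/2)/tan(π/4+φ₁/2)] = -0.6391, Δλ = -2.3329 → C = 254.68°
d = R·|Δφ| / |cos C| = 6360·0.22166 / 0.26421 = 5336 km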